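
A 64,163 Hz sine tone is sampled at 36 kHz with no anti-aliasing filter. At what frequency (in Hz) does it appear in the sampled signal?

Nyquist = 36,000/2 = 18,000 Hz; 64,163 Hz exceeds it.
Alias = |64,163 − 2×36,000| = |64,163 − 72,000| = 7,837 Hz.

7,837 Hz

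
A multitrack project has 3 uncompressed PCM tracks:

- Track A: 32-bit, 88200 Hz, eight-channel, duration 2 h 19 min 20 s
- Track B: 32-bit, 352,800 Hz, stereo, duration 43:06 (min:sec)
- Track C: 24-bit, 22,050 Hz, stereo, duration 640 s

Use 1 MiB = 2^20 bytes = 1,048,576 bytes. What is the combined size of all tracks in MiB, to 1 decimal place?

29543.6 MiB

Track A: 2 h 19 min 20 s = 8,360 s; 88,200 × 8,360 × 4 × 8 = 23,595,264,000 bytes.
Track B: 43:06 (min:sec) = 2,586 s; 352,800 × 2,586 × 4 × 2 = 7,298,726,400 bytes.
Track C: 22,050 × 640 × 3 × 2 = 84,672,000 bytes.
Total = 30,978,662,400 bytes = 29543.6 MiB.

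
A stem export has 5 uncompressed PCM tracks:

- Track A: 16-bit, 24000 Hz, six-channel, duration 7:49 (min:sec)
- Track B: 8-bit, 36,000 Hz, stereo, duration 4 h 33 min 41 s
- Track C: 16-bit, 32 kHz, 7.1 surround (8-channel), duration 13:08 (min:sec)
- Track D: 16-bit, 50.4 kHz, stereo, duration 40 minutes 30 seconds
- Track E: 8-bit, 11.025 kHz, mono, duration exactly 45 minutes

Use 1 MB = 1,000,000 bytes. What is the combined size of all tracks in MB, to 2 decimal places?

Track A: 7:49 (min:sec) = 469 s; 24,000 × 469 × 2 × 6 = 135,072,000 bytes.
Track B: 4 h 33 min 41 s = 16,421 s; 36,000 × 16,421 × 1 × 2 = 1,182,312,000 bytes.
Track C: 13:08 (min:sec) = 788 s; 32,000 × 788 × 2 × 8 = 403,456,000 bytes.
Track D: 40 minutes 30 seconds = 2,430 s; 50,400 × 2,430 × 2 × 2 = 489,888,000 bytes.
Track E: exactly 45 minutes = 2,700 s; 11,025 × 2,700 × 1 × 1 = 29,767,500 bytes.
Total = 2,240,495,500 bytes = 2240.50 MB.

2240.50 MB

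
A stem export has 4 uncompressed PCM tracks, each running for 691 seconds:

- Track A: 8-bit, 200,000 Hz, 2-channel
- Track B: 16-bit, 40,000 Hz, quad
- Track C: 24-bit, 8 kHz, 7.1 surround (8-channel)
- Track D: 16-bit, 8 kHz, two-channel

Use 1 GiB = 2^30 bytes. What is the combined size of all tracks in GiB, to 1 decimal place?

0.6 GiB

Track A: 200,000 × 691 × 1 × 2 = 276,400,000 bytes.
Track B: 40,000 × 691 × 2 × 4 = 221,120,000 bytes.
Track C: 8,000 × 691 × 3 × 8 = 132,672,000 bytes.
Track D: 8,000 × 691 × 2 × 2 = 22,112,000 bytes.
Total = 652,304,000 bytes = 0.6 GiB.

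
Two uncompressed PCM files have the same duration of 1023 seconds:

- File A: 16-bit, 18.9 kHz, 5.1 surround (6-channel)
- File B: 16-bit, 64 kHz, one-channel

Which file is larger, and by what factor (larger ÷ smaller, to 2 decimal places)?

File A: 18,900 × 2 × 6 = 226,800 bytes/s.
File B: 64,000 × 2 × 1 = 128,000 bytes/s.
File A is larger; ratio = 232,016,400 / 130,944,000 = 1.77.

File A, by a factor of 1.77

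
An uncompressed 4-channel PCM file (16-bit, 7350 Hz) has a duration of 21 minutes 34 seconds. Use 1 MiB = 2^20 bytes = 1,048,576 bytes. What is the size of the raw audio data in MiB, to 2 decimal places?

Duration = 21 minutes 34 seconds = 1,294 s.
Bytes = 7,350 samples/s × 1,294 s × 2 bytes/sample × 4 ch = 76,087,200 bytes.
76,087,200 / 1,048,576 = 72.56 MiB.

72.56 MiB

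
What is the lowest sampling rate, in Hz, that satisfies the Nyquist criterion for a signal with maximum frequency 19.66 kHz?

39,320 Hz

Minimum sample rate = 2 × 19,660 Hz = 39,320 Hz.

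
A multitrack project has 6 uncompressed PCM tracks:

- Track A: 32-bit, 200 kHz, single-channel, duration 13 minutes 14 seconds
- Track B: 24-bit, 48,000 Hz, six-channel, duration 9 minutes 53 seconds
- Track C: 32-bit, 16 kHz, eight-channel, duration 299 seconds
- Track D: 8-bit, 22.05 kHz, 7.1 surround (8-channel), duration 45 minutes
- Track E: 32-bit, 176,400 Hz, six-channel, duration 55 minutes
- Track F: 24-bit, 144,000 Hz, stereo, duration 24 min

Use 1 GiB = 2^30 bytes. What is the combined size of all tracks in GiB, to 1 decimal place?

Track A: 13 minutes 14 seconds = 794 s; 200,000 × 794 × 4 × 1 = 635,200,000 bytes.
Track B: 9 minutes 53 seconds = 593 s; 48,000 × 593 × 3 × 6 = 512,352,000 bytes.
Track C: 16,000 × 299 × 4 × 8 = 153,088,000 bytes.
Track D: 45 minutes = 2,700 s; 22,050 × 2,700 × 1 × 8 = 476,280,000 bytes.
Track E: 55 minutes = 3,300 s; 176,400 × 3,300 × 4 × 6 = 13,970,880,000 bytes.
Track F: 24 min = 1,440 s; 144,000 × 1,440 × 3 × 2 = 1,244,160,000 bytes.
Total = 16,991,960,000 bytes = 15.8 GiB.

15.8 GiB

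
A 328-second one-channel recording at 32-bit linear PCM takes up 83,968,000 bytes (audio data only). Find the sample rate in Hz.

64,000 Hz

Bytes = sample_rate × seconds × bytes_per_sample × channels.
sample_rate = 83,968,000 / (328 × 4 × 1) = 83,968,000 / 1,312 = 64,000 Hz.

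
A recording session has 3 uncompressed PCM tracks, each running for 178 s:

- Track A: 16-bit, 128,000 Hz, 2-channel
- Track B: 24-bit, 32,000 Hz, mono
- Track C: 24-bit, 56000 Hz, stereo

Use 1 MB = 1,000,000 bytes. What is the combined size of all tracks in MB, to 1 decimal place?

168.0 MB

Track A: 128,000 × 178 × 2 × 2 = 91,136,000 bytes.
Track B: 32,000 × 178 × 3 × 1 = 17,088,000 bytes.
Track C: 56,000 × 178 × 3 × 2 = 59,808,000 bytes.
Total = 168,032,000 bytes = 168.0 MB.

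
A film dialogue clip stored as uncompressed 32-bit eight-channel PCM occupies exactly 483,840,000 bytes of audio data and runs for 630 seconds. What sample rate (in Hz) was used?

24,000 Hz

Bytes = sample_rate × seconds × bytes_per_sample × channels.
sample_rate = 483,840,000 / (630 × 4 × 8) = 483,840,000 / 20,160 = 24,000 Hz.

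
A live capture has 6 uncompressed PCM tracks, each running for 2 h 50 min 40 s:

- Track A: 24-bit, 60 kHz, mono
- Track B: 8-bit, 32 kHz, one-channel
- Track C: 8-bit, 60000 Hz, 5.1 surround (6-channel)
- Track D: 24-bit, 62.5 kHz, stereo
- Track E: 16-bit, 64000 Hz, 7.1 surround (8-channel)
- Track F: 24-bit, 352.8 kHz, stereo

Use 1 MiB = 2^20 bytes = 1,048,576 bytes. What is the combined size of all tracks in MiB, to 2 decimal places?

2 h 50 min 40 s = 10,240 s.
Track A: 60,000 × 10,240 × 3 × 1 = 1,843,200,000 bytes.
Track B: 32,000 × 10,240 × 1 × 1 = 327,680,000 bytes.
Track C: 60,000 × 10,240 × 1 × 6 = 3,686,400,000 bytes.
Track D: 62,500 × 10,240 × 3 × 2 = 3,840,000,000 bytes.
Track E: 64,000 × 10,240 × 2 × 8 = 10,485,760,000 bytes.
Track F: 352,800 × 10,240 × 3 × 2 = 21,676,032,000 bytes.
Total = 41,859,072,000 bytes = 39919.92 MiB.

39919.92 MiB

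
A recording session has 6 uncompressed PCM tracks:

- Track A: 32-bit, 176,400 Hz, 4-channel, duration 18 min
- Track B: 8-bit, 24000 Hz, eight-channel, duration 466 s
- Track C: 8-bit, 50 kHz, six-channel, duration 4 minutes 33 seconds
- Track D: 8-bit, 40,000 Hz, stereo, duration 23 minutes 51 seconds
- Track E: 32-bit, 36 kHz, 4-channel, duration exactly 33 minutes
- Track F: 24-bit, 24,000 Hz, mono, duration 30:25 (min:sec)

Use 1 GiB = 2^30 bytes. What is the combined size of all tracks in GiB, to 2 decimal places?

4.29 GiB

Track A: 18 min = 1,080 s; 176,400 × 1,080 × 4 × 4 = 3,048,192,000 bytes.
Track B: 24,000 × 466 × 1 × 8 = 89,472,000 bytes.
Track C: 4 minutes 33 seconds = 273 s; 50,000 × 273 × 1 × 6 = 81,900,000 bytes.
Track D: 23 minutes 51 seconds = 1,431 s; 40,000 × 1,431 × 1 × 2 = 114,480,000 bytes.
Track E: exactly 33 minutes = 1,980 s; 36,000 × 1,980 × 4 × 4 = 1,140,480,000 bytes.
Track F: 30:25 (min:sec) = 1,825 s; 24,000 × 1,825 × 3 × 1 = 131,400,000 bytes.
Total = 4,605,924,000 bytes = 4.29 GiB.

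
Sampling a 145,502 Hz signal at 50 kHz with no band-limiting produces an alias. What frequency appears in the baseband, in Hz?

Nyquist = 50,000/2 = 25,000 Hz; 145,502 Hz exceeds it.
Alias = |145,502 − 3×50,000| = |145,502 − 150,000| = 4,498 Hz.

4,498 Hz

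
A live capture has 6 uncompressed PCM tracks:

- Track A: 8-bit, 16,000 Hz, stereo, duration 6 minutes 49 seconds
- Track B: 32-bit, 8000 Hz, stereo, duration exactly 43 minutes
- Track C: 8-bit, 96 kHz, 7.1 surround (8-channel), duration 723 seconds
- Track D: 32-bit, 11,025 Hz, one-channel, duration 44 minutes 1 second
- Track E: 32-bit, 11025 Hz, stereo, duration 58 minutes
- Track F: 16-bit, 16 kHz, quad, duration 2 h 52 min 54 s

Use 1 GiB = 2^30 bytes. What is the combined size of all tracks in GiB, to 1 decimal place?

2.3 GiB

Track A: 6 minutes 49 seconds = 409 s; 16,000 × 409 × 1 × 2 = 13,088,000 bytes.
Track B: exactly 43 minutes = 2,580 s; 8,000 × 2,580 × 4 × 2 = 165,120,000 bytes.
Track C: 96,000 × 723 × 1 × 8 = 555,264,000 bytes.
Track D: 44 minutes 1 second = 2,641 s; 11,025 × 2,641 × 4 × 1 = 116,468,100 bytes.
Track E: 58 minutes = 3,480 s; 11,025 × 3,480 × 4 × 2 = 306,936,000 bytes.
Track F: 2 h 52 min 54 s = 10,374 s; 16,000 × 10,374 × 2 × 4 = 1,327,872,000 bytes.
Total = 2,484,748,100 bytes = 2.3 GiB.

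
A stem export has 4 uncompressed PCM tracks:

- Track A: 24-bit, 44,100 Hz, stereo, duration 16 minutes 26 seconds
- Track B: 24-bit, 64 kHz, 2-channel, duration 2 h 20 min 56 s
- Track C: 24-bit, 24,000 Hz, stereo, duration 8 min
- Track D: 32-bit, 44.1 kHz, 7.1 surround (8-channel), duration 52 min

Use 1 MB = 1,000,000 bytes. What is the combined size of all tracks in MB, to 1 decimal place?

Track A: 16 minutes 26 seconds = 986 s; 44,100 × 986 × 3 × 2 = 260,895,600 bytes.
Track B: 2 h 20 min 56 s = 8,456 s; 64,000 × 8,456 × 3 × 2 = 3,247,104,000 bytes.
Track C: 8 min = 480 s; 24,000 × 480 × 3 × 2 = 69,120,000 bytes.
Track D: 52 min = 3,120 s; 44,100 × 3,120 × 4 × 8 = 4,402,944,000 bytes.
Total = 7,980,063,600 bytes = 7980.1 MB.

7980.1 MB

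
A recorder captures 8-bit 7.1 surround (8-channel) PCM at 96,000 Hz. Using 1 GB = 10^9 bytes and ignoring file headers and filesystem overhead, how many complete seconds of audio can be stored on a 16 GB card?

Uncompressed byte rate = 96,000 × 1 × 8 = 768,000 bytes/s.
Capacity = 16 × 1,000,000,000 = 16,000,000,000 bytes.
16,000,000,000 / 768,000 ≈ 20833.33 s → 20,833 seconds.

20,833 seconds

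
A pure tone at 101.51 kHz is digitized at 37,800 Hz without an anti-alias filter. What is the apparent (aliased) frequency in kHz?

Nyquist = 37,800/2 = 18,900 Hz; 101,510 Hz exceeds it.
Alias = |101,510 − 3×37,800| = |101,510 − 113,400| = 11,890 Hz = 11.89 kHz.

11.89 kHz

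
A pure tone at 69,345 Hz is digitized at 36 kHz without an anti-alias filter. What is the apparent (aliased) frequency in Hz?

2,655 Hz

Nyquist = 36,000/2 = 18,000 Hz; 69,345 Hz exceeds it.
Alias = |69,345 − 2×36,000| = |69,345 − 72,000| = 2,655 Hz.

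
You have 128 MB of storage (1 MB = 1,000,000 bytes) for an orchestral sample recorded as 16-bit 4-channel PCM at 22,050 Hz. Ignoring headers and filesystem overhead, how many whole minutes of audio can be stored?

12 minutes

Uncompressed byte rate = 22,050 × 2 × 4 = 176,400 bytes/s.
Capacity = 128 × 1,000,000 = 128,000,000 bytes.
128,000,000 / 176,400 ≈ 725.62 s → 12 minutes.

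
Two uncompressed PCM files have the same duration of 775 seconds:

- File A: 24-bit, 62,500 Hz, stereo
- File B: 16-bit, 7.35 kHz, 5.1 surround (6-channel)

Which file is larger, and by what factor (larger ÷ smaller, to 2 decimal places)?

File A: 62,500 × 3 × 2 = 375,000 bytes/s.
File B: 7,350 × 2 × 6 = 88,200 bytes/s.
File A is larger; ratio = 290,625,000 / 68,355,000 = 4.25.

File A, by a factor of 4.25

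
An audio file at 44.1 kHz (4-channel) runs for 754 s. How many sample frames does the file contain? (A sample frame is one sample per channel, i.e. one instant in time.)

33,251,400 sample frames

44,100 samples/s × 754 s = 33,251,400 frames.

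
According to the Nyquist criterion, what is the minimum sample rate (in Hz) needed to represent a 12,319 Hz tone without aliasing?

Minimum sample rate = 2 × 12,319 Hz = 24,638 Hz.

24,638 Hz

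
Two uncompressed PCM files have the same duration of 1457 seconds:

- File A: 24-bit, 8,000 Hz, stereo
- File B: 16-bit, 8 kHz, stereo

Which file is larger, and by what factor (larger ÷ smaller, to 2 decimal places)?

File A, by a factor of 1.50

File A: 8,000 × 3 × 2 = 48,000 bytes/s.
File B: 8,000 × 2 × 2 = 32,000 bytes/s.
File A is larger; ratio = 69,936,000 / 46,624,000 = 1.50.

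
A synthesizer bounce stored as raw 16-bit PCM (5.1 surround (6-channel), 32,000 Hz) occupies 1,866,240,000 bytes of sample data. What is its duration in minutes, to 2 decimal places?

Byte rate = 32,000 × 2 × 6 = 384,000 bytes/s.
Duration = 1,866,240,000 / 384,000 = 4,860 s.
4,860 s / 60 = 81.00 minutes.

81.00 minutes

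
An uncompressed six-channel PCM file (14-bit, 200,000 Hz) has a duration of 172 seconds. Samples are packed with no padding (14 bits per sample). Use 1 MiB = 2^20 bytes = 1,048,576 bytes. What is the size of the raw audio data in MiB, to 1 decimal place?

344.5 MiB

Bits = 200,000 × 172 × 14 × 6 = 2,889,600,000 bits = 361,200,000 bytes.
361,200,000 / 1,048,576 = 344.5 MiB.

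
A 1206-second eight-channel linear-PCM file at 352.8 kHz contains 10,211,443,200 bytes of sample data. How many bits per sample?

Bytes per sample = 10,211,443,200 / (352,800 × 1,206 × 8) = 10,211,443,200 / 3,403,814,400 = 3.
Bit depth = 3 × 8 = 24 bits.

24 bits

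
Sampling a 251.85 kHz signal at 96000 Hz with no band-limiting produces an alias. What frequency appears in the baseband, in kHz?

36.15 kHz

Nyquist = 96,000/2 = 48,000 Hz; 251,850 Hz exceeds it.
Alias = |251,850 − 3×96,000| = |251,850 − 288,000| = 36,150 Hz = 36.15 kHz.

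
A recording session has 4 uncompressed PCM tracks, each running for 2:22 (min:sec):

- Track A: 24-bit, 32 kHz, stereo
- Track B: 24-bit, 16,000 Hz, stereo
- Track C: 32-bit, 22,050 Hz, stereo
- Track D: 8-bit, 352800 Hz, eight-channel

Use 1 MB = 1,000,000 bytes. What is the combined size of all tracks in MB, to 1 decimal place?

2:22 (min:sec) = 142 s.
Track A: 32,000 × 142 × 3 × 2 = 27,264,000 bytes.
Track B: 16,000 × 142 × 3 × 2 = 13,632,000 bytes.
Track C: 22,050 × 142 × 4 × 2 = 25,048,800 bytes.
Track D: 352,800 × 142 × 1 × 8 = 400,780,800 bytes.
Total = 466,725,600 bytes = 466.7 MB.

466.7 MB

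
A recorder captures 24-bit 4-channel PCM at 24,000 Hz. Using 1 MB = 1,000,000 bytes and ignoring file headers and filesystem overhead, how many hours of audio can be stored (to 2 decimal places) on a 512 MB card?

Uncompressed byte rate = 24,000 × 3 × 4 = 288,000 bytes/s.
Capacity = 512 × 1,000,000 = 512,000,000 bytes.
512,000,000 / 288,000 ≈ 1777.78 s → 0.49 hours.

0.49 hours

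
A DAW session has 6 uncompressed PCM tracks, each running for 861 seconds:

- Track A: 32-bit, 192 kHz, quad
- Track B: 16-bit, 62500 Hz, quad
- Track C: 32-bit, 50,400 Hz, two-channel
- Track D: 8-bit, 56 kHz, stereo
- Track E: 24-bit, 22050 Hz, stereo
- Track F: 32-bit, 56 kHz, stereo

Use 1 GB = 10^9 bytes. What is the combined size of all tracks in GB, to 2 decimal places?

Track A: 192,000 × 861 × 4 × 4 = 2,644,992,000 bytes.
Track B: 62,500 × 861 × 2 × 4 = 430,500,000 bytes.
Track C: 50,400 × 861 × 4 × 2 = 347,155,200 bytes.
Track D: 56,000 × 861 × 1 × 2 = 96,432,000 bytes.
Track E: 22,050 × 861 × 3 × 2 = 113,910,300 bytes.
Track F: 56,000 × 861 × 4 × 2 = 385,728,000 bytes.
Total = 4,018,717,500 bytes = 4.02 GB.

4.02 GB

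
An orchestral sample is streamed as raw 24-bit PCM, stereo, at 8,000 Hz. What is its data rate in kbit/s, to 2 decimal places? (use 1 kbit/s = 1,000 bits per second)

384.00 kbit/s

Bit rate = 8,000 × 24 × 2 = 384,000 bits/s.
= 384.00 kbit/s.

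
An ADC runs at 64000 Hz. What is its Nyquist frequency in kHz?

Nyquist frequency = sample rate / 2 = 64,000 / 2 = 32 kHz.

32 kHz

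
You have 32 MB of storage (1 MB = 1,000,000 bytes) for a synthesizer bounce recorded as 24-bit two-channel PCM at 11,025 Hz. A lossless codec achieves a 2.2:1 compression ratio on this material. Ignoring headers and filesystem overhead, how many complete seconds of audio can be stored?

1,064 seconds

Uncompressed byte rate = 11,025 × 3 × 2 = 66,150 bytes/s.
After 2.2:1 compression, effective rate ≈ 30068.18 bytes/s.
Capacity = 32 × 1,000,000 = 32,000,000 bytes.
32,000,000 / effective rate ≈ 1064.25 s → 1,064 seconds.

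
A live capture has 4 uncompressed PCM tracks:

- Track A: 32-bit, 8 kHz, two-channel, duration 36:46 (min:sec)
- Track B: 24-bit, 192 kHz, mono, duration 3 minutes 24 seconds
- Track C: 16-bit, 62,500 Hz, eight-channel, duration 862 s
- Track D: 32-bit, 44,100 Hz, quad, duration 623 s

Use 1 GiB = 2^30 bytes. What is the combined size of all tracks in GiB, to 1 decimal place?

Track A: 36:46 (min:sec) = 2,206 s; 8,000 × 2,206 × 4 × 2 = 141,184,000 bytes.
Track B: 3 minutes 24 seconds = 204 s; 192,000 × 204 × 3 × 1 = 117,504,000 bytes.
Track C: 62,500 × 862 × 2 × 8 = 862,000,000 bytes.
Track D: 44,100 × 623 × 4 × 4 = 439,588,800 bytes.
Total = 1,560,276,800 bytes = 1.5 GiB.

1.5 GiB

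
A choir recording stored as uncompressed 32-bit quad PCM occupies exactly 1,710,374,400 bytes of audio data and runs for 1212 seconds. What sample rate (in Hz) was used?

88,200 Hz

Bytes = sample_rate × seconds × bytes_per_sample × channels.
sample_rate = 1,710,374,400 / (1,212 × 4 × 4) = 1,710,374,400 / 19,392 = 88,200 Hz.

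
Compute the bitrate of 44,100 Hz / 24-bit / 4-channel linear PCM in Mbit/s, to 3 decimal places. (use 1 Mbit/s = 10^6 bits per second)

4.234 Mbit/s

Bit rate = 44,100 × 24 × 4 = 4,233,600 bits/s.
= 4.234 Mbit/s.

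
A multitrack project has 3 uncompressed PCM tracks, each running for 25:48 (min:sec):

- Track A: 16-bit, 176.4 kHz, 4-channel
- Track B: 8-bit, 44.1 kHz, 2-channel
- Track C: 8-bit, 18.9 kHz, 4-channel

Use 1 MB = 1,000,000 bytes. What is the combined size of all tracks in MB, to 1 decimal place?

25:48 (min:sec) = 1,548 s.
Track A: 176,400 × 1,548 × 2 × 4 = 2,184,537,600 bytes.
Track B: 44,100 × 1,548 × 1 × 2 = 136,533,600 bytes.
Track C: 18,900 × 1,548 × 1 × 4 = 117,028,800 bytes.
Total = 2,438,100,000 bytes = 2438.1 MB.

2438.1 MB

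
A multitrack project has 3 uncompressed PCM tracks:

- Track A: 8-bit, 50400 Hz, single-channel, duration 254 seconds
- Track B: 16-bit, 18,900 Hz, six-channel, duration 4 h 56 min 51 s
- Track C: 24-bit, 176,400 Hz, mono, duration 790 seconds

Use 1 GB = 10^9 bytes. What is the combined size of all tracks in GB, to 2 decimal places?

4.47 GB

Track A: 50,400 × 254 × 1 × 1 = 12,801,600 bytes.
Track B: 4 h 56 min 51 s = 17,811 s; 18,900 × 17,811 × 2 × 6 = 4,039,534,800 bytes.
Track C: 176,400 × 790 × 3 × 1 = 418,068,000 bytes.
Total = 4,470,404,400 bytes = 4.47 GB.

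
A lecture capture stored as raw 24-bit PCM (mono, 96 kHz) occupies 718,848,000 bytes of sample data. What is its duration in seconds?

2,496 seconds

Byte rate = 96,000 × 3 × 1 = 288,000 bytes/s.
Duration = 718,848,000 / 288,000 = 2,496 s.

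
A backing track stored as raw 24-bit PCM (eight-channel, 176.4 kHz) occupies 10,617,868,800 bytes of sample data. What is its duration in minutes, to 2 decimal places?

41.80 minutes

Byte rate = 176,400 × 3 × 8 = 4,233,600 bytes/s.
Duration = 10,617,868,800 / 4,233,600 = 2,508 s.
2,508 s / 60 = 41.80 minutes.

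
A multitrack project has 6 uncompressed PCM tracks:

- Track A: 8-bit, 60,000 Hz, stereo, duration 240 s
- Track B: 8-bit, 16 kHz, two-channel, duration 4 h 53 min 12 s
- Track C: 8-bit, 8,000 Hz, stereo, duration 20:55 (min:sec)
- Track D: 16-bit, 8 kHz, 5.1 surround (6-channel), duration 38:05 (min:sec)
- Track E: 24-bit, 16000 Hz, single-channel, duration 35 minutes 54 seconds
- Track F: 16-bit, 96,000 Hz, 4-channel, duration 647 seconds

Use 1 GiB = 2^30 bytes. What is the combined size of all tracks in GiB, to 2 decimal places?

Track A: 60,000 × 240 × 1 × 2 = 28,800,000 bytes.
Track B: 4 h 53 min 12 s = 17,592 s; 16,000 × 17,592 × 1 × 2 = 562,944,000 bytes.
Track C: 20:55 (min:sec) = 1,255 s; 8,000 × 1,255 × 1 × 2 = 20,080,000 bytes.
Track D: 38:05 (min:sec) = 2,285 s; 8,000 × 2,285 × 2 × 6 = 219,360,000 bytes.
Track E: 35 minutes 54 seconds = 2,154 s; 16,000 × 2,154 × 3 × 1 = 103,392,000 bytes.
Track F: 96,000 × 647 × 2 × 4 = 496,896,000 bytes.
Total = 1,431,472,000 bytes = 1.33 GiB.

1.33 GiB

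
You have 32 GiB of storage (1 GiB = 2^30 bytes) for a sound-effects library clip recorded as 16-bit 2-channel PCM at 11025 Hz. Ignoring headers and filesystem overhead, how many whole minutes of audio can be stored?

12,985 minutes

Uncompressed byte rate = 11,025 × 2 × 2 = 44,100 bytes/s.
Capacity = 32 × 1,073,741,824 = 34,359,738,368 bytes.
34,359,738,368 / 44,100 ≈ 779132.39 s → 12,985 minutes.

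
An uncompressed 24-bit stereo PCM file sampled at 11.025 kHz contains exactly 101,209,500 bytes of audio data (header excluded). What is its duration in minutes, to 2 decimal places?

25.50 minutes

Byte rate = 11,025 × 3 × 2 = 66,150 bytes/s.
Duration = 101,209,500 / 66,150 = 1,530 s.
1,530 s / 60 = 25.50 minutes.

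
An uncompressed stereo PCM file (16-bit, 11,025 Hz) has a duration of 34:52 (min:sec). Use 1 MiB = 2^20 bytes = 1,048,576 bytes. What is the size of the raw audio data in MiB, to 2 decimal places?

Duration = 34:52 (min:sec) = 2,092 s.
Bytes = 11,025 samples/s × 2,092 s × 2 bytes/sample × 2 ch = 92,257,200 bytes.
92,257,200 / 1,048,576 = 87.98 MiB.

87.98 MiB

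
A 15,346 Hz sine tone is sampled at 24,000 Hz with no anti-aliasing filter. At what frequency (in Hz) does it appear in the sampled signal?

8,654 Hz

Nyquist = 24,000/2 = 12,000 Hz; 15,346 Hz exceeds it.
Alias = |15,346 − 1×24,000| = |15,346 − 24,000| = 8,654 Hz.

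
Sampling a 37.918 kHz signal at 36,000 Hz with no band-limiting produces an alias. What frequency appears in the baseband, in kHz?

1.918 kHz

Nyquist = 36,000/2 = 18,000 Hz; 37,918 Hz exceeds it.
Alias = |37,918 − 1×36,000| = |37,918 − 36,000| = 1,918 Hz = 1.918 kHz.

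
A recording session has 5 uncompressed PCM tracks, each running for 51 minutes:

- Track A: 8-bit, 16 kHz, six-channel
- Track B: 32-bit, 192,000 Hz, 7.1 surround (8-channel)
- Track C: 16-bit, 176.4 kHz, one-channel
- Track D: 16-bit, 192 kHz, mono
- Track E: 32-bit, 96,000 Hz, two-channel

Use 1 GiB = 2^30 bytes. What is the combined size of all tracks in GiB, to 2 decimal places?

51 minutes = 3,060 s.
Track A: 16,000 × 3,060 × 1 × 6 = 293,760,000 bytes.
Track B: 192,000 × 3,060 × 4 × 8 = 18,800,640,000 bytes.
Track C: 176,400 × 3,060 × 2 × 1 = 1,079,568,000 bytes.
Track D: 192,000 × 3,060 × 2 × 1 = 1,175,040,000 bytes.
Track E: 96,000 × 3,060 × 4 × 2 = 2,350,080,000 bytes.
Total = 23,699,088,000 bytes = 22.07 GiB.

22.07 GiB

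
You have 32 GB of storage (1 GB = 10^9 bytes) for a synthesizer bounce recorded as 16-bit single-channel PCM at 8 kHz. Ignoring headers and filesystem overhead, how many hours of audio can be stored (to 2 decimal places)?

555.56 hours

Uncompressed byte rate = 8,000 × 2 × 1 = 16,000 bytes/s.
Capacity = 32 × 1,000,000,000 = 32,000,000,000 bytes.
32,000,000,000 / 16,000 ≈ 2000000 s → 555.56 hours.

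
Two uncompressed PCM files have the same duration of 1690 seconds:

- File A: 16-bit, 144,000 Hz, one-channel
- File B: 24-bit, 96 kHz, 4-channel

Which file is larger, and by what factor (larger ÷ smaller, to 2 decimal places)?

File B, by a factor of 4.00

File A: 144,000 × 2 × 1 = 288,000 bytes/s.
File B: 96,000 × 3 × 4 = 1,152,000 bytes/s.
File B is larger; ratio = 1,946,880,000 / 486,720,000 = 4.00.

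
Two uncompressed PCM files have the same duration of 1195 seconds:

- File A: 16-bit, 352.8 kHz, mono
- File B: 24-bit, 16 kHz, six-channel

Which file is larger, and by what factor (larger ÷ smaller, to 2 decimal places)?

File A, by a factor of 2.45

File A: 352,800 × 2 × 1 = 705,600 bytes/s.
File B: 16,000 × 3 × 6 = 288,000 bytes/s.
File A is larger; ratio = 843,192,000 / 344,160,000 = 2.45.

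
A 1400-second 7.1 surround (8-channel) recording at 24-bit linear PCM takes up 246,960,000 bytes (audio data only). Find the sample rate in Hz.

7,350 Hz

Bytes = sample_rate × seconds × bytes_per_sample × channels.
sample_rate = 246,960,000 / (1,400 × 3 × 8) = 246,960,000 / 33,600 = 7,350 Hz.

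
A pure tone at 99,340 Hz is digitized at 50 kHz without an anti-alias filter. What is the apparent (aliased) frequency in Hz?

Nyquist = 50,000/2 = 25,000 Hz; 99,340 Hz exceeds it.
Alias = |99,340 − 2×50,000| = |99,340 − 100,000| = 660 Hz.

660 Hz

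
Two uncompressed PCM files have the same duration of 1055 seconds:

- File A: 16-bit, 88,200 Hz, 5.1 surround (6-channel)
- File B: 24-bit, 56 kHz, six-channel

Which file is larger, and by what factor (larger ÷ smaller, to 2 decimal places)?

File A, by a factor of 1.05

File A: 88,200 × 2 × 6 = 1,058,400 bytes/s.
File B: 56,000 × 3 × 6 = 1,008,000 bytes/s.
File A is larger; ratio = 1,116,612,000 / 1,063,440,000 = 1.05.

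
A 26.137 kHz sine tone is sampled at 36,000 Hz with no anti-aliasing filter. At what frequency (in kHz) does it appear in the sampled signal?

Nyquist = 36,000/2 = 18,000 Hz; 26,137 Hz exceeds it.
Alias = |26,137 − 1×36,000| = |26,137 − 36,000| = 9,863 Hz = 9.863 kHz.

9.863 kHz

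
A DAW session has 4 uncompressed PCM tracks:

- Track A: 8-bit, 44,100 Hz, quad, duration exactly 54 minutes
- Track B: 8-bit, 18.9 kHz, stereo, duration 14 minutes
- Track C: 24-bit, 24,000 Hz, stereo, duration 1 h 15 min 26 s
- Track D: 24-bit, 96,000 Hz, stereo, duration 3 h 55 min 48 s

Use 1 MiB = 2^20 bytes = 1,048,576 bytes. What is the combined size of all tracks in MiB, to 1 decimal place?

8968.6 MiB

Track A: exactly 54 minutes = 3,240 s; 44,100 × 3,240 × 1 × 4 = 571,536,000 bytes.
Track B: 14 minutes = 840 s; 18,900 × 840 × 1 × 2 = 31,752,000 bytes.
Track C: 1 h 15 min 26 s = 4,526 s; 24,000 × 4,526 × 3 × 2 = 651,744,000 bytes.
Track D: 3 h 55 min 48 s = 14,148 s; 96,000 × 14,148 × 3 × 2 = 8,149,248,000 bytes.
Total = 9,404,280,000 bytes = 8968.6 MiB.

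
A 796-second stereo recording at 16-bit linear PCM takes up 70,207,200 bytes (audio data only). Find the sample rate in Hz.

Bytes = sample_rate × seconds × bytes_per_sample × channels.
sample_rate = 70,207,200 / (796 × 2 × 2) = 70,207,200 / 3,184 = 22,050 Hz.

22,050 Hz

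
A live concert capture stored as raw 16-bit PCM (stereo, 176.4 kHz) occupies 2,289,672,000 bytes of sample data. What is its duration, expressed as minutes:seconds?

Byte rate = 176,400 × 2 × 2 = 705,600 bytes/s.
Duration = 2,289,672,000 / 705,600 = 3,245 s.
3,245 s = 54:05.

54:05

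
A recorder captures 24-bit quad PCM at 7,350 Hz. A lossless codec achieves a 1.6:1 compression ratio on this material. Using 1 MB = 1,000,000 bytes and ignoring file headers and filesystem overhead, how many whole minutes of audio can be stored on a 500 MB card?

Uncompressed byte rate = 7,350 × 3 × 4 = 88,200 bytes/s.
After 1.6:1 compression, effective rate ≈ 55125 bytes/s.
Capacity = 500 × 1,000,000 = 500,000,000 bytes.
500,000,000 / effective rate ≈ 9070.29 s → 151 minutes.

151 minutes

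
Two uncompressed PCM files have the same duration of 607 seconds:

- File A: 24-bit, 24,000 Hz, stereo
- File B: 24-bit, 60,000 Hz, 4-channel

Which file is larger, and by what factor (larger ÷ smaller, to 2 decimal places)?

File A: 24,000 × 3 × 2 = 144,000 bytes/s.
File B: 60,000 × 3 × 4 = 720,000 bytes/s.
File B is larger; ratio = 437,040,000 / 87,408,000 = 5.00.

File B, by a factor of 5.00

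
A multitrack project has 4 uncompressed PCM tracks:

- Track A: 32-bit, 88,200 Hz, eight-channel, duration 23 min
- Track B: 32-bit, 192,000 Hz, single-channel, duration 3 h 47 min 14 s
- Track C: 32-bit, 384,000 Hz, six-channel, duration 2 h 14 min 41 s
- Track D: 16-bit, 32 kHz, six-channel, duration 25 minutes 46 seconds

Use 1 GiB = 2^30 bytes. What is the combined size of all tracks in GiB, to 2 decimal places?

83.29 GiB

Track A: 23 min = 1,380 s; 88,200 × 1,380 × 4 × 8 = 3,894,912,000 bytes.
Track B: 3 h 47 min 14 s = 13,634 s; 192,000 × 13,634 × 4 × 1 = 10,470,912,000 bytes.
Track C: 2 h 14 min 41 s = 8,081 s; 384,000 × 8,081 × 4 × 6 = 74,474,496,000 bytes.
Track D: 25 minutes 46 seconds = 1,546 s; 32,000 × 1,546 × 2 × 6 = 593,664,000 bytes.
Total = 89,433,984,000 bytes = 83.29 GiB.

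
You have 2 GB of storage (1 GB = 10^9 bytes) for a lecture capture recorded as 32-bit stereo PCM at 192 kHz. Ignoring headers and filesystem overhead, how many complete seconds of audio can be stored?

Uncompressed byte rate = 192,000 × 4 × 2 = 1,536,000 bytes/s.
Capacity = 2 × 1,000,000,000 = 2,000,000,000 bytes.
2,000,000,000 / 1,536,000 ≈ 1302.08 s → 1,302 seconds.

1,302 seconds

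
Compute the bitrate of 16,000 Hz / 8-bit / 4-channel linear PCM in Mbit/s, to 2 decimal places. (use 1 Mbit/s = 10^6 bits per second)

0.51 Mbit/s

Bit rate = 16,000 × 8 × 4 = 512,000 bits/s.
= 0.51 Mbit/s.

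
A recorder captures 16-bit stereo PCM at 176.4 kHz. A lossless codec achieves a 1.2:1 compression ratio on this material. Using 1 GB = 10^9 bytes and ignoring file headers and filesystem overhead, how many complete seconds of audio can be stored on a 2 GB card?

Uncompressed byte rate = 176,400 × 2 × 2 = 705,600 bytes/s.
After 1.2:1 compression, effective rate ≈ 588000 bytes/s.
Capacity = 2 × 1,000,000,000 = 2,000,000,000 bytes.
2,000,000,000 / effective rate ≈ 3401.36 s → 3,401 seconds.

3,401 seconds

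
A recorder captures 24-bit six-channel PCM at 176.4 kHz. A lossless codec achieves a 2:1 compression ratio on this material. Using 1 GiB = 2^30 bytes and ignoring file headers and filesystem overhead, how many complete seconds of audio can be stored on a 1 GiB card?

Uncompressed byte rate = 176,400 × 3 × 6 = 3,175,200 bytes/s.
After 2:1 compression, effective rate ≈ 1587600 bytes/s.
Capacity = 1 × 1,073,741,824 = 1,073,741,824 bytes.
1,073,741,824 / effective rate ≈ 676.33 s → 676 seconds.

676 seconds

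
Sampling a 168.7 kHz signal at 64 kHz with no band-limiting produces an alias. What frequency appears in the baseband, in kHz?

Nyquist = 64,000/2 = 32,000 Hz; 168,700 Hz exceeds it.
Alias = |168,700 − 3×64,000| = |168,700 − 192,000| = 23,300 Hz = 23.3 kHz.

23.3 kHz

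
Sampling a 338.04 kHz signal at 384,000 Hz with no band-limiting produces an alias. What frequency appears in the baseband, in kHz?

Nyquist = 384,000/2 = 192,000 Hz; 338,040 Hz exceeds it.
Alias = |338,040 − 1×384,000| = |338,040 − 384,000| = 45,960 Hz = 45.96 kHz.

45.96 kHz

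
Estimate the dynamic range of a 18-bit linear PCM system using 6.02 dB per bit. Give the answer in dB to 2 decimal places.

108.36 dB

18 × 6.02 = 108.36 dB.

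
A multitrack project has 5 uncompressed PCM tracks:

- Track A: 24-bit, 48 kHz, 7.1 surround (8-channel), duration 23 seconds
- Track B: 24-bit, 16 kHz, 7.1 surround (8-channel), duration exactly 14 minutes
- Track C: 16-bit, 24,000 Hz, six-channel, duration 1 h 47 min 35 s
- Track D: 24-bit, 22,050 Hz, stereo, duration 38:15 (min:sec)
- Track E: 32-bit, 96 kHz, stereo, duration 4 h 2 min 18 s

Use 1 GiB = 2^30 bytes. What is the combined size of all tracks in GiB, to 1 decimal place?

Track A: 48,000 × 23 × 3 × 8 = 26,496,000 bytes.
Track B: exactly 14 minutes = 840 s; 16,000 × 840 × 3 × 8 = 322,560,000 bytes.
Track C: 1 h 47 min 35 s = 6,455 s; 24,000 × 6,455 × 2 × 6 = 1,859,040,000 bytes.
Track D: 38:15 (min:sec) = 2,295 s; 22,050 × 2,295 × 3 × 2 = 303,628,500 bytes.
Track E: 4 h 2 min 18 s = 14,538 s; 96,000 × 14,538 × 4 × 2 = 11,165,184,000 bytes.
Total = 13,676,908,500 bytes = 12.7 GiB.

12.7 GiB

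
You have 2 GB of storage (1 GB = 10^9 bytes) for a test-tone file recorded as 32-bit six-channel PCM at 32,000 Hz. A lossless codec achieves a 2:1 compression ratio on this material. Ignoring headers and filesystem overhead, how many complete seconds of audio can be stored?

5,208 seconds

Uncompressed byte rate = 32,000 × 4 × 6 = 768,000 bytes/s.
After 2:1 compression, effective rate ≈ 384000 bytes/s.
Capacity = 2 × 1,000,000,000 = 2,000,000,000 bytes.
2,000,000,000 / effective rate ≈ 5208.33 s → 5,208 seconds.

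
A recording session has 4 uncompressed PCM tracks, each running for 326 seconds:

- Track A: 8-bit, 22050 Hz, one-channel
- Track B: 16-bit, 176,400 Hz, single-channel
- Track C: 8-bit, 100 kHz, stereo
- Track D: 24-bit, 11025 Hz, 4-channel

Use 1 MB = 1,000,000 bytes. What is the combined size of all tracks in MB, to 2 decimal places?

230.53 MB

Track A: 22,050 × 326 × 1 × 1 = 7,188,300 bytes.
Track B: 176,400 × 326 × 2 × 1 = 115,012,800 bytes.
Track C: 100,000 × 326 × 1 × 2 = 65,200,000 bytes.
Track D: 11,025 × 326 × 3 × 4 = 43,129,800 bytes.
Total = 230,530,900 bytes = 230.53 MB.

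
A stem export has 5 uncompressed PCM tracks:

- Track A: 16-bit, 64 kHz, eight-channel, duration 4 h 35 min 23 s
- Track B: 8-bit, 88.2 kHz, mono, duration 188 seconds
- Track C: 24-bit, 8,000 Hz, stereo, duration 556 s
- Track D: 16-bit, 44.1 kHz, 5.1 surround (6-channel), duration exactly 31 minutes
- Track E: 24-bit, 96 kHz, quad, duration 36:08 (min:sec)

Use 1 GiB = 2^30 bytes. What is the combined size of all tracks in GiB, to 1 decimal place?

Track A: 4 h 35 min 23 s = 16,523 s; 64,000 × 16,523 × 2 × 8 = 16,919,552,000 bytes.
Track B: 88,200 × 188 × 1 × 1 = 16,581,600 bytes.
Track C: 8,000 × 556 × 3 × 2 = 26,688,000 bytes.
Track D: exactly 31 minutes = 1,860 s; 44,100 × 1,860 × 2 × 6 = 984,312,000 bytes.
Track E: 36:08 (min:sec) = 2,168 s; 96,000 × 2,168 × 3 × 4 = 2,497,536,000 bytes.
Total = 20,444,669,600 bytes = 19.0 GiB.

19.0 GiB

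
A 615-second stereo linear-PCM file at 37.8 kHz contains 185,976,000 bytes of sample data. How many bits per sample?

Bytes per sample = 185,976,000 / (37,800 × 615 × 2) = 185,976,000 / 46,494,000 = 4.
Bit depth = 4 × 8 = 32 bits.

32 bits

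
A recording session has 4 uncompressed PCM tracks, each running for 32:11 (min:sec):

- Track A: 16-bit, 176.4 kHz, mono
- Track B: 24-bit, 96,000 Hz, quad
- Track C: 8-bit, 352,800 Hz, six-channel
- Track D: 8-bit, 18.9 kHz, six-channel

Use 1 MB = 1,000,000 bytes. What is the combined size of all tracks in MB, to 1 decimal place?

32:11 (min:sec) = 1,931 s.
Track A: 176,400 × 1,931 × 2 × 1 = 681,256,800 bytes.
Track B: 96,000 × 1,931 × 3 × 4 = 2,224,512,000 bytes.
Track C: 352,800 × 1,931 × 1 × 6 = 4,087,540,800 bytes.
Track D: 18,900 × 1,931 × 1 × 6 = 218,975,400 bytes.
Total = 7,212,285,000 bytes = 7212.3 MB.

7212.3 MB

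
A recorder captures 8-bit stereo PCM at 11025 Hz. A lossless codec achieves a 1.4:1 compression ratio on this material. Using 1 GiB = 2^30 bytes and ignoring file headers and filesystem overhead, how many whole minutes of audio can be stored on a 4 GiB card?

4,544 minutes

Uncompressed byte rate = 11,025 × 1 × 2 = 22,050 bytes/s.
After 1.4:1 compression, effective rate ≈ 15750 bytes/s.
Capacity = 4 × 1,073,741,824 = 4,294,967,296 bytes.
4,294,967,296 / effective rate ≈ 272696.34 s → 4,544 minutes.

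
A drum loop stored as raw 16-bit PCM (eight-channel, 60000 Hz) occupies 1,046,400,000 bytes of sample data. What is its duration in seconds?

Byte rate = 60,000 × 2 × 8 = 960,000 bytes/s.
Duration = 1,046,400,000 / 960,000 = 1,090 s.

1,090 seconds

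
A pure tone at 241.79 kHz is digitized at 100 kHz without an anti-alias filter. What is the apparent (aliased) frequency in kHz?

Nyquist = 100,000/2 = 50,000 Hz; 241,790 Hz exceeds it.
Alias = |241,790 − 2×100,000| = |241,790 − 200,000| = 41,790 Hz = 41.79 kHz.

41.79 kHz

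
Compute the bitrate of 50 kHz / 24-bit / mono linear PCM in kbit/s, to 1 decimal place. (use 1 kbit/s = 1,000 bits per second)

Bit rate = 50,000 × 24 × 1 = 1,200,000 bits/s.
= 1200.0 kbit/s.

1200.0 kbit/s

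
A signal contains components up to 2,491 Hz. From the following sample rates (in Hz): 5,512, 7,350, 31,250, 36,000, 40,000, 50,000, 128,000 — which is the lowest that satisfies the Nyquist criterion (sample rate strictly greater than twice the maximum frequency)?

5,512 Hz

Need sample rate > 2 × 2,491 = 4,982 Hz.
Lowest listed rate above 4,982 Hz is 5,512 Hz.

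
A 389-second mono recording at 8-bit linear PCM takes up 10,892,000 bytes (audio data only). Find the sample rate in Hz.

28,000 Hz

Bytes = sample_rate × seconds × bytes_per_sample × channels.
sample_rate = 10,892,000 / (389 × 1 × 1) = 10,892,000 / 389 = 28,000 Hz.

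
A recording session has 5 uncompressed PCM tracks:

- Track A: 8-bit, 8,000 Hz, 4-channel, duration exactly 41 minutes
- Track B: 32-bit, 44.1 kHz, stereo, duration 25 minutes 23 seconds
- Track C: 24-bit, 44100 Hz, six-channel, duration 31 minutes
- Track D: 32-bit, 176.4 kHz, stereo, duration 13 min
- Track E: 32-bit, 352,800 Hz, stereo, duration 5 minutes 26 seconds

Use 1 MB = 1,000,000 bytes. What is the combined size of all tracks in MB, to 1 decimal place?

Track A: exactly 41 minutes = 2,460 s; 8,000 × 2,460 × 1 × 4 = 78,720,000 bytes.
Track B: 25 minutes 23 seconds = 1,523 s; 44,100 × 1,523 × 4 × 2 = 537,314,400 bytes.
Track C: 31 minutes = 1,860 s; 44,100 × 1,860 × 3 × 6 = 1,476,468,000 bytes.
Track D: 13 min = 780 s; 176,400 × 780 × 4 × 2 = 1,100,736,000 bytes.
Track E: 5 minutes 26 seconds = 326 s; 352,800 × 326 × 4 × 2 = 920,102,400 bytes.
Total = 4,113,340,800 bytes = 4113.3 MB.

4113.3 MB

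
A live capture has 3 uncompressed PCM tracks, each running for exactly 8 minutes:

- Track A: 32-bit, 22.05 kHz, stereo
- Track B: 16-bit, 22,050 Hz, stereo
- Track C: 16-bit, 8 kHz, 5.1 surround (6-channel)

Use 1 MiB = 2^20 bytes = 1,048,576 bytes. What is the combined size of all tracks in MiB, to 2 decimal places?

165.07 MiB

exactly 8 minutes = 480 s.
Track A: 22,050 × 480 × 4 × 2 = 84,672,000 bytes.
Track B: 22,050 × 480 × 2 × 2 = 42,336,000 bytes.
Track C: 8,000 × 480 × 2 × 6 = 46,080,000 bytes.
Total = 173,088,000 bytes = 165.07 MiB.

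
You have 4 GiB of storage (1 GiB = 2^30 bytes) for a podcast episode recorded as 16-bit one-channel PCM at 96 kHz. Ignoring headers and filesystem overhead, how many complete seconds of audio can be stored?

Uncompressed byte rate = 96,000 × 2 × 1 = 192,000 bytes/s.
Capacity = 4 × 1,073,741,824 = 4,294,967,296 bytes.
4,294,967,296 / 192,000 ≈ 22369.62 s → 22,369 seconds.

22,369 seconds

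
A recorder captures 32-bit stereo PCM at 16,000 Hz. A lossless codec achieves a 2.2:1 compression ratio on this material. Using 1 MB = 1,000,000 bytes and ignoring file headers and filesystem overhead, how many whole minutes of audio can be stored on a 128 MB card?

Uncompressed byte rate = 16,000 × 4 × 2 = 128,000 bytes/s.
After 2.2:1 compression, effective rate ≈ 58181.82 bytes/s.
Capacity = 128 × 1,000,000 = 128,000,000 bytes.
128,000,000 / effective rate ≈ 2200 s → 36 minutes.

36 minutes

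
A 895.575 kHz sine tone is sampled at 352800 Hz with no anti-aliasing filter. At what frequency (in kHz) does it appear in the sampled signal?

Nyquist = 352,800/2 = 176,400 Hz; 895,575 Hz exceeds it.
Alias = |895,575 − 3×352,800| = |895,575 − 1,058,400| = 162,825 Hz = 162.825 kHz.

162.825 kHz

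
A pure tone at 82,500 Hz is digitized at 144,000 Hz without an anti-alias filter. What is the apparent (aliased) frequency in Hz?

Nyquist = 144,000/2 = 72,000 Hz; 82,500 Hz exceeds it.
Alias = |82,500 − 1×144,000| = |82,500 − 144,000| = 61,500 Hz.

61,500 Hz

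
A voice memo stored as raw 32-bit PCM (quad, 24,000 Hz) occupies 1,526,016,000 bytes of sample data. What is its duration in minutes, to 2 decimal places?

Byte rate = 24,000 × 4 × 4 = 384,000 bytes/s.
Duration = 1,526,016,000 / 384,000 = 3,974 s.
3,974 s / 60 = 66.23 minutes.

66.23 minutes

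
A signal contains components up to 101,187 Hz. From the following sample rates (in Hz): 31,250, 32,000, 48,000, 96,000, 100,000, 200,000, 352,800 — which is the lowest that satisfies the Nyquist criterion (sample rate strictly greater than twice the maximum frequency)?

Need sample rate > 2 × 101,187 = 202,374 Hz.
Lowest listed rate above 202,374 Hz is 352,800 Hz.

352,800 Hz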